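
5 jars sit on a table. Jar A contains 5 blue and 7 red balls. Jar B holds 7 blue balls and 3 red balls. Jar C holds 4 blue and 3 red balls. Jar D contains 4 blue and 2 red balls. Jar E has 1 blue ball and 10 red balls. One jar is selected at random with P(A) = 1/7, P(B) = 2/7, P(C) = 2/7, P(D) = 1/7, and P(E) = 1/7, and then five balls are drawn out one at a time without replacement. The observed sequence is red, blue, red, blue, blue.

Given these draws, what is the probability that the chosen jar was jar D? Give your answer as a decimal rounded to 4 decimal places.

0.2293

The likelihood of the observed sequence under each hypothesis: P(data | jar A) = (7/12)(5/11)(6/10)(4/9)(3/8) = 0.026515; P(data | jar B) = (3/10)(7/9)(2/8)(6/7)(5/6) = 0.041667; P(data | jar C) = (3/7)(4/6)(2/5)(3/4)(2/3) = 0.057143; P(data | jar D) = (2/6)(4/5)(1/4)(3/3)(2/2) = 0.066667; P(data | jar E) = (10/11)(1/10)(9/9)(0/8) = 0.
Multiplying each by its prior: 1/7 · 0.026515 = 0.0037879, 2/7 · 0.041667 = 0.011905, 2/7 · 0.057143 = 0.016327, 1/7 · 0.066667 = 0.0095238, 1/7 · 0 = 0; these sum to 0.041543.
By Bayes' rule, P(jar D | data) = (0.0095238) / (0.041543) = 0.22925.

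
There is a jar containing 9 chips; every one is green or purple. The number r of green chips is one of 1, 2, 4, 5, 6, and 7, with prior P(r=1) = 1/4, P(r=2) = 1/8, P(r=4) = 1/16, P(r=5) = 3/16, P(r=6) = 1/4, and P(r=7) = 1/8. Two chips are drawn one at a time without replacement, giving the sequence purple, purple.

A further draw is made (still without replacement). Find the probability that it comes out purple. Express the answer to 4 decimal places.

Compute the likelihood of the observed sequence for each case: P(data | r = 1) = (8/9)(7/8) = 7/9; P(data | r = 2) = (7/9)(6/8) = 7/12; P(data | r = 4) = (5/9)(4/8) = 5/18; P(data | r = 5) = (4/9)(3/8) = 1/6; P(data | r = 6) = (3/9)(2/8) = 1/12; P(data | r = 7) = (2/9)(1/8) = 1/36.
The prior-weighted likelihoods are 1/4 · 7/9 = 7/36, 1/8 · 7/12 = 7/96, 1/16 · 5/18 = 5/288, 3/16 · 1/6 = 1/32, 1/4 · 1/12 = 1/48, 1/8 · 1/36 = 1/288; with total 49/144.
Dividing through by the total gives posterior P(r = 1 | data) = 4/7, P(r = 2 | data) = 3/14, P(r = 4 | data) = 5/98, P(r = 5 | data) = 9/98, P(r = 6 | data) = 3/49, P(r = 7 | data) = 1/98.
So P(purple next | data) = Σ P(purple next | H) P(H | data) = (6/7)(4/7) + (5/7)(3/14) + (3/7)(5/98) + (2/7)(9/98) + (1/7)(3/49) + (0)(1/98) = 240/343.

0.6997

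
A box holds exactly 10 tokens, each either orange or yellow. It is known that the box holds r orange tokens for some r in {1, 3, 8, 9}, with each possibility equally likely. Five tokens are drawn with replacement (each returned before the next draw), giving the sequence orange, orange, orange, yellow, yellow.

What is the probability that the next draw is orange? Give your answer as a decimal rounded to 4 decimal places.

The likelihood of the observed sequence under each hypothesis: P(data | r = 1) = (1/10)(1/10)(1/10)(9/10)(9/10) = 0.00081; P(data | r = 3) = (3/10)(3/10)(3/10)(7/10)(7/10) = 0.01323; P(data | r = 8) = (8/10)(8/10)(8/10)(2/10)(2/10) = 0.02048; P(data | r = 9) = (9/10)(9/10)(9/10)(1/10)(1/10) = 0.00729.
Multiplying each by its prior: 1/4 · 0.00081 = 0.0002025, 1/4 · 0.01323 = 0.0033075, 1/4 · 0.02048 = 0.00512, 1/4 · 0.00729 = 0.0018225; with total 0.010452.
Dividing through by the total gives posterior P(r = 1 | data) = 0.019373, P(r = 3 | data) = 0.31643, P(r = 8 | data) = 0.48983, P(r = 9 | data) = 0.17436.
Averaging over the posterior, P(orange next | data) = (1/10)(0.019373) + (3/10)(0.31643) + (4/5)(0.48983) + (9/10)(0.17436) = 0.64566.

0.6457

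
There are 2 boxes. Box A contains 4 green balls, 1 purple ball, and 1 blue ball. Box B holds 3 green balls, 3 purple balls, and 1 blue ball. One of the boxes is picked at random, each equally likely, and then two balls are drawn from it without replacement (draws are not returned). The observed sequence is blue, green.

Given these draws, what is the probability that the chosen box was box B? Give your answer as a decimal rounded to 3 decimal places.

Compute the likelihood of the observed sequence for each case: P(data | box A) = (1/6)(4/5) = 2/15; P(data | box B) = (1/7)(3/6) = 1/14.
Multiplying each by its prior: 1/2 · 2/15 = 1/15, 1/2 · 1/14 = 1/28; summing to 43/420.
Hence P(box B | data) = (1/28) / (43/420) = 15/43.

0.349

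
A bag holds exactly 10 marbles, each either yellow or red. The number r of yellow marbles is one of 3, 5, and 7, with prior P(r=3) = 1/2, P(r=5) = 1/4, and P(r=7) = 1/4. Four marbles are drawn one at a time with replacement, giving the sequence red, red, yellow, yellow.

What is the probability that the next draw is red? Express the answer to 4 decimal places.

0.5453

Under each hypothesis, the probability of the observed sequence is: P(data | r = 3) = (7/10)(7/10)(3/10)(3/10) = 0.0441; P(data | r = 5) = (5/10)(5/10)(5/10)(5/10) = 0.0625; P(data | r = 7) = (3/10)(3/10)(7/10)(7/10) = 0.0441.
Multiplying each by its prior: 1/2 · 0.0441 = 0.02205, 1/4 · 0.0625 = 0.015625, 1/4 · 0.0441 = 0.011025; these sum to 0.0487.
The posterior is then P(r = 3 | data) = 0.45277, P(r = 5 | data) = 0.32084, P(r = 7 | data) = 0.22639.
Averaging over the posterior, P(red next | data) = (7/10)(0.45277) + (1/2)(0.32084) + (3/10)(0.22639) = 0.54528.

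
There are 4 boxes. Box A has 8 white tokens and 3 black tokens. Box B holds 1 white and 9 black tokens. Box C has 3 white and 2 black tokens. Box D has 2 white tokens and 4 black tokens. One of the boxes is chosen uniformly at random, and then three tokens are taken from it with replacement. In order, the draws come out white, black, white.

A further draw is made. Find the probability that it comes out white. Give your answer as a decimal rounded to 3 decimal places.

0.584

Compute the likelihood of the observed sequence for each case: P(data | box A) = (8/11)(3/11)(8/11) = 0.14425; P(data | box B) = (1/10)(9/10)(1/10) = 0.009; P(data | box C) = (3/5)(2/5)(3/5) = 0.144; P(data | box D) = (2/6)(4/6)(2/6) = 0.074074.
Weighting by the prior gives 1/4 · 0.14425 = 0.036063, 1/4 · 0.009 = 0.00225, 1/4 · 0.144 = 0.036, 1/4 · 0.074074 = 0.018519; with total 0.092832.
Dividing through by the total gives posterior P(box A | data) = 0.38848, P(box B | data) = 0.024237, P(box C | data) = 0.3878, P(box D | data) = 0.19949.
Averaging over the posterior, P(white next | data) = (8/11)(0.38848) + (1/10)(0.024237) + (3/5)(0.3878) + (1/3)(0.19949) = 0.58413.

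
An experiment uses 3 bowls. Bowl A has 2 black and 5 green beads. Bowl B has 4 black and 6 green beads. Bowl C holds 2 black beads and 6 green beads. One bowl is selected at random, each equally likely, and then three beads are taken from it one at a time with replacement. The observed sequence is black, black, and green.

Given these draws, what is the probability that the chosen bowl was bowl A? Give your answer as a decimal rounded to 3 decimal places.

The likelihood of the observed sequence under each hypothesis: P(data | bowl A) = (2/7)(2/7)(5/7) = 0.058309; P(data | bowl B) = (4/10)(4/10)(6/10) = 0.096; P(data | bowl C) = (2/8)(2/8)(6/8) = 0.046875.
Weighting by the prior gives 1/3 · 0.058309 = 0.019436, 1/3 · 0.096 = 0.032, 1/3 · 0.046875 = 0.015625; with total 0.067061.
By Bayes' rule, P(bowl A | data) = (0.019436) / (0.067061) = 0.28983.

0.290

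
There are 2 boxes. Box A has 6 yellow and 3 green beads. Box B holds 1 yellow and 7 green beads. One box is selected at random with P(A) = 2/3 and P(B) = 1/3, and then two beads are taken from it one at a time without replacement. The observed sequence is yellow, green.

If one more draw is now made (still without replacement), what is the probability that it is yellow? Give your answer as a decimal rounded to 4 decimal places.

For each hypothesis, P(data | H) works out to: P(data | box A) = (6/9)(3/8) = 1/4; P(data | box B) = (1/8)(7/7) = 1/8.
Multiplying each by its prior: 2/3 · 1/4 = 1/6, 1/3 · 1/8 = 1/24; these sum to 5/24.
The posterior is then P(box A | data) = 4/5, P(box B | data) = 1/5.
The predictive probability is P(yellow next | data) = (5/7)(4/5) + (0)(1/5) = 4/7.

0.5714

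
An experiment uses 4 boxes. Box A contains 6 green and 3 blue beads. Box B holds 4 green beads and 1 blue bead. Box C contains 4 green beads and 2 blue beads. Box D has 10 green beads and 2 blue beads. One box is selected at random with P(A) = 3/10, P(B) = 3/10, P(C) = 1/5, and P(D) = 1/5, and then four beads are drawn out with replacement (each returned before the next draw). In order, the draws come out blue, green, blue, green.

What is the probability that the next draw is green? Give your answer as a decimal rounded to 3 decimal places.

The likelihood of the observed sequence under each hypothesis: P(data | box A) = (3/9)(6/9)(3/9)(6/9) = 0.049383; P(data | box B) = (1/5)(4/5)(1/5)(4/5) = 0.0256; P(data | box C) = (2/6)(4/6)(2/6)(4/6) = 0.049383; P(data | box D) = (2/12)(10/12)(2/12)(10/12) = 0.01929.
The prior-weighted likelihoods are 3/10 · 0.049383 = 0.014815, 3/10 · 0.0256 = 0.00768, 1/5 · 0.049383 = 0.0098765, 1/5 · 0.01929 = 0.003858; these sum to 0.036229.
The posterior is then P(box A | data) = 0.40892, P(box B | data) = 0.21198, P(box C | data) = 0.27261, P(box D | data) = 0.10649.
The predictive probability is P(green next | data) = (2/3)(0.40892) + (4/5)(0.21198) + (2/3)(0.27261) + (5/6)(0.10649) = 0.71268.

0.713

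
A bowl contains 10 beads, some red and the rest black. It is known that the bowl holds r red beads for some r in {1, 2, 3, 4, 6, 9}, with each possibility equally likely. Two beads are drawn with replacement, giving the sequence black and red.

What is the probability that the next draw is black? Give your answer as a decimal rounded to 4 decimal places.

0.5874

Under each hypothesis, the probability of the observed sequence is: P(data | r = 1) = (9/10)(1/10) = 9/100; P(data | r = 2) = (8/10)(2/10) = 4/25; P(data | r = 3) = (7/10)(3/10) = 21/100; P(data | r = 4) = (6/10)(4/10) = 6/25; P(data | r = 6) = (4/10)(6/10) = 6/25; P(data | r = 9) = (1/10)(9/10) = 9/100.
Weighting by the prior gives 1/6 · 9/100 = 3/200, 1/6 · 4/25 = 2/75, 1/6 · 21/100 = 7/200, 1/6 · 6/25 = 1/25, 1/6 · 6/25 = 1/25, 1/6 · 9/100 = 3/200; summing to 103/600.
The posterior is then P(r = 1 | data) = 9/103, P(r = 2 | data) = 16/103, P(r = 3 | data) = 21/103, P(r = 4 | data) = 24/103, P(r = 6 | data) = 24/103, P(r = 9 | data) = 9/103.
Averaging over the posterior, P(black next | data) = (9/10)(9/103) + (4/5)(16/103) + (7/10)(21/103) + (3/5)(24/103) + (2/5)(24/103) + (1/10)(9/103) = 121/206.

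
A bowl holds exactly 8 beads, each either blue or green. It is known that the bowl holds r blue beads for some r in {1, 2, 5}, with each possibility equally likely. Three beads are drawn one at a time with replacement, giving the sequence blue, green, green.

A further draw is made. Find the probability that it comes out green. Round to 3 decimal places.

0.685

The likelihood of the observed sequence under each hypothesis: P(data | r = 1) = (1/8)(7/8)(7/8) = 0.095703; P(data | r = 2) = (2/8)(6/8)(6/8) = 0.14062; P(data | r = 5) = (5/8)(3/8)(3/8) = 0.087891.
The prior-weighted likelihoods are 1/3 · 0.095703 = 0.031901, 1/3 · 0.14062 = 0.046875, 1/3 · 0.087891 = 0.029297; with total 0.10807.
Normalising, the posterior is P(r = 1 | data) = 0.29518, P(r = 2 | data) = 0.43373, P(r = 5 | data) = 0.27108.
So P(green next | data) = Σ P(green next | H) P(H | data) = (7/8)(0.29518) + (3/4)(0.43373) + (3/8)(0.27108) = 0.68524.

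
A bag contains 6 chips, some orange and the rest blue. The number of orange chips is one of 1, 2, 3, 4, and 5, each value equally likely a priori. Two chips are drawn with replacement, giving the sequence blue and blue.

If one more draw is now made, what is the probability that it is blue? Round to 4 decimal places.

0.6818

The likelihood of the observed sequence under each hypothesis: P(data | r = 1) = (5/6)(5/6) = 25/36; P(data | r = 2) = (4/6)(4/6) = 4/9; P(data | r = 3) = (3/6)(3/6) = 1/4; P(data | r = 4) = (2/6)(2/6) = 1/9; P(data | r = 5) = (1/6)(1/6) = 1/36.
Multiplying each by its prior: 1/5 · 25/36 = 5/36, 1/5 · 4/9 = 4/45, 1/5 · 1/4 = 1/20, 1/5 · 1/9 = 1/45, 1/5 · 1/36 = 1/180; these sum to 11/36.
Dividing through by the total gives posterior P(r = 1 | data) = 5/11, P(r = 2 | data) = 16/55, P(r = 3 | data) = 9/55, P(r = 4 | data) = 4/55, P(r = 5 | data) = 1/55.
So P(blue next | data) = Σ P(blue next | H) P(H | data) = (5/6)(5/11) + (2/3)(16/55) + (1/2)(9/55) + (1/3)(4/55) + (1/6)(1/55) = 15/22.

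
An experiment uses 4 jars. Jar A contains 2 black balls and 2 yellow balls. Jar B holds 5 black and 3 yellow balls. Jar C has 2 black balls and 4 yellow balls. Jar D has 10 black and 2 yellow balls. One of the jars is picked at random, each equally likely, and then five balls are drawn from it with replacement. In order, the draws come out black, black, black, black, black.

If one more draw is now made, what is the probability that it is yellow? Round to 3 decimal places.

0.227

For each hypothesis, P(data | H) works out to: P(data | jar A) = (2/4)(2/4)(2/4)(2/4)(2/4) = 0.03125; P(data | jar B) = (5/8)(5/8)(5/8)(5/8)(5/8) = 0.095367; P(data | jar C) = (2/6)(2/6)(2/6)(2/6)(2/6) = 0.0041152; P(data | jar D) = (10/12)(10/12)(10/12)(10/12)(10/12) = 0.40188.
The prior-weighted likelihoods are 1/4 · 0.03125 = 0.0078125, 1/4 · 0.095367 = 0.023842, 1/4 · 0.0041152 = 0.0010288, 1/4 · 0.40188 = 0.10047; summing to 0.13315.
Normalising, the posterior is P(jar A | data) = 0.058673, P(jar B | data) = 0.17906, P(jar C | data) = 0.0077265, P(jar D | data) = 0.75454.
Averaging over the posterior, P(yellow next | data) = (1/2)(0.058673) + (3/8)(0.17906) + (2/3)(0.0077265) + (1/6)(0.75454) = 0.22739.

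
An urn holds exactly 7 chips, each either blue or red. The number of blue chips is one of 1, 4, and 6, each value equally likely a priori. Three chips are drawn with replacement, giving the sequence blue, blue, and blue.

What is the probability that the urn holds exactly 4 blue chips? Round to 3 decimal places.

0.228

Under each hypothesis, the probability of the observed sequence is: P(data | r = 1) = (1/7)(1/7)(1/7) = 0.0029155; P(data | r = 4) = (4/7)(4/7)(4/7) = 0.18659; P(data | r = 6) = (6/7)(6/7)(6/7) = 0.62974.
Weighting by the prior gives 1/3 · 0.0029155 = 0.00097182, 1/3 · 0.18659 = 0.062196, 1/3 · 0.62974 = 0.20991; summing to 0.27308.
Hence P(r = 4 | data) = (0.062196) / (0.27308) = 0.22776.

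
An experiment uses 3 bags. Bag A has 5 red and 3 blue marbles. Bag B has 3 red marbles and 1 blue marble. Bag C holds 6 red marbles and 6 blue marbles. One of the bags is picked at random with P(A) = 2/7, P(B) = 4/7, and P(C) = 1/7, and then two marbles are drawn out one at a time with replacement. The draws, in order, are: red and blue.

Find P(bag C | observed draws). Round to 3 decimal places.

Under each hypothesis, the probability of the observed sequence is: P(data | bag A) = (5/8)(3/8) = 15/64; P(data | bag B) = (3/4)(1/4) = 3/16; P(data | bag C) = (6/12)(6/12) = 1/4.
Weighting by the prior gives 2/7 · 15/64 = 15/224, 4/7 · 3/16 = 3/28, 1/7 · 1/4 = 1/28; with total 47/224.
By Bayes' rule, P(bag C | data) = (1/28) / (47/224) = 8/47.

0.170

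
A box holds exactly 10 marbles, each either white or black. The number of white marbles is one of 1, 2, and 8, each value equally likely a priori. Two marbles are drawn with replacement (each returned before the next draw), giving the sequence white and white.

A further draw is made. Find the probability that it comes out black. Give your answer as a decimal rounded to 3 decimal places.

0.245

For each hypothesis, P(data | H) works out to: P(data | r = 1) = (1/10)(1/10) = 1/100; P(data | r = 2) = (2/10)(2/10) = 1/25; P(data | r = 8) = (8/10)(8/10) = 16/25.
Weighting by the prior gives 1/3 · 1/100 = 1/300, 1/3 · 1/25 = 1/75, 1/3 · 16/25 = 16/75; with total 23/100.
Normalising, the posterior is P(r = 1 | data) = 1/69, P(r = 2 | data) = 4/69, P(r = 8 | data) = 64/69.
So P(black next | data) = Σ P(black next | H) P(H | data) = (9/10)(1/69) + (4/5)(4/69) + (1/5)(64/69) = 169/690.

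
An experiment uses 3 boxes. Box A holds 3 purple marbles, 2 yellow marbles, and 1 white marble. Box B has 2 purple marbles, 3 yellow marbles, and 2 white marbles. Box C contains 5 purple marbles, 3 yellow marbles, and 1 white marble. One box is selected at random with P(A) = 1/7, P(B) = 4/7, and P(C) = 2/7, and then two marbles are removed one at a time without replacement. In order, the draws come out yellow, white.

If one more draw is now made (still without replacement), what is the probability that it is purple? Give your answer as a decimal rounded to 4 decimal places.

Compute the likelihood of the observed sequence for each case: P(data | box A) = (2/6)(1/5) = 1/15; P(data | box B) = (3/7)(2/6) = 1/7; P(data | box C) = (3/9)(1/8) = 1/24.
Multiplying each by its prior: 1/7 · 1/15 = 1/105, 4/7 · 1/7 = 4/49, 2/7 · 1/24 = 1/84; these sum to 101/980.
The posterior is then P(box A | data) = 28/303, P(box B | data) = 80/101, P(box C | data) = 35/303.
So P(purple next | data) = Σ P(purple next | H) P(H | data) = (3/4)(28/303) + (2/5)(80/101) + (5/7)(35/303) = 142/303.

0.4686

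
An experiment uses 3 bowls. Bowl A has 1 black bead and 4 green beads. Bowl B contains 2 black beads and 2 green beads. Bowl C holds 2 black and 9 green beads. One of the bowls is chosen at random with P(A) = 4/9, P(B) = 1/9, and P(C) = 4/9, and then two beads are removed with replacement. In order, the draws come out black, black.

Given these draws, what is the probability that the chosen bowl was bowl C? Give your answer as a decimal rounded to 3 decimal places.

Under each hypothesis, the probability of the observed sequence is: P(data | bowl A) = (1/5)(1/5) = 0.04; P(data | bowl B) = (2/4)(2/4) = 0.25; P(data | bowl C) = (2/11)(2/11) = 0.033058.
The prior-weighted likelihoods are 4/9 · 0.04 = 0.017778, 1/9 · 0.25 = 0.027778, 4/9 · 0.033058 = 0.014692; with total 0.060248.
So P(bowl C | data) = (0.014692) / (0.060248) = 0.24387.

0.244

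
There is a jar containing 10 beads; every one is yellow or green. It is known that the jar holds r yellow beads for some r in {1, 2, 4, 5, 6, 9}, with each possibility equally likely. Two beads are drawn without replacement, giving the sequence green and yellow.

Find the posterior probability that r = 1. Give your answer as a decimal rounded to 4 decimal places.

The likelihood of the observed sequence under each hypothesis: P(data | r = 1) = (9/10)(1/9) = 1/10; P(data | r = 2) = (8/10)(2/9) = 8/45; P(data | r = 4) = (6/10)(4/9) = 4/15; P(data | r = 5) = (5/10)(5/9) = 5/18; P(data | r = 6) = (4/10)(6/9) = 4/15; P(data | r = 9) = (1/10)(9/9) = 1/10.
Weighting by the prior gives 1/6 · 1/10 = 1/60, 1/6 · 8/45 = 4/135, 1/6 · 4/15 = 2/45, 1/6 · 5/18 = 5/108, 1/6 · 4/15 = 2/45, 1/6 · 1/10 = 1/60; these sum to 107/540.
Hence P(r = 1 | data) = (1/60) / (107/540) = 9/107.

0.0841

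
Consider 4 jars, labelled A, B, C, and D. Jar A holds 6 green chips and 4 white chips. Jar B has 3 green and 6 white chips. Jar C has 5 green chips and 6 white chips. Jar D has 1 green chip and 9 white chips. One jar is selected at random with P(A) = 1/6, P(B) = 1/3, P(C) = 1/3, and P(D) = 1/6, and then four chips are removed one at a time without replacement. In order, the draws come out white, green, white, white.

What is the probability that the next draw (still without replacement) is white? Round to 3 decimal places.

0.603

For each hypothesis, P(data | H) works out to: P(data | jar A) = (4/10)(6/9)(3/8)(2/7) = 1/35; P(data | jar B) = (6/9)(3/8)(5/7)(4/6) = 5/42; P(data | jar C) = (6/11)(5/10)(5/9)(4/8) = 5/66; P(data | jar D) = (9/10)(1/9)(8/8)(7/7) = 1/10.
Multiplying each by its prior: 1/6 · 1/35 = 1/210, 1/3 · 5/42 = 5/126, 1/3 · 5/66 = 5/198, 1/6 · 1/10 = 1/60; summing to 19/220.
Normalising, the posterior is P(jar A | data) = 0.055138, P(jar B | data) = 0.45948, P(jar C | data) = 0.2924, P(jar D | data) = 0.19298.
Averaging over the posterior, P(white next | data) = (1/6)(0.055138) + (3/5)(0.45948) + (3/7)(0.2924) + (1)(0.19298) = 0.60317.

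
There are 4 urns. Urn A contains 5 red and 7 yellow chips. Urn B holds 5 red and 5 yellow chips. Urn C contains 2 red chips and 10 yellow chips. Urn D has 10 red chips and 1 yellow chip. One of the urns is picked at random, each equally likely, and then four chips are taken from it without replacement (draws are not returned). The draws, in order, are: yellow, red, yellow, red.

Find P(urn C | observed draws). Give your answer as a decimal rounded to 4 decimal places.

Under each hypothesis, the probability of the observed sequence is: P(data | urn A) = (7/12)(5/11)(6/10)(4/9) = 0.070707; P(data | urn B) = (5/10)(5/9)(4/8)(4/7) = 0.079365; P(data | urn C) = (10/12)(2/11)(9/10)(1/9) = 0.015152; P(data | urn D) = (1/11)(10/10)(0/9) = 0.
The prior-weighted likelihoods are 1/4 · 0.070707 = 0.017677, 1/4 · 0.079365 = 0.019841, 1/4 · 0.015152 = 0.0037879, 1/4 · 0 = 0; summing to 0.041306.
Therefore the posterior P(urn C | data) = (0.0037879) / (0.041306) = 0.091703.

0.0917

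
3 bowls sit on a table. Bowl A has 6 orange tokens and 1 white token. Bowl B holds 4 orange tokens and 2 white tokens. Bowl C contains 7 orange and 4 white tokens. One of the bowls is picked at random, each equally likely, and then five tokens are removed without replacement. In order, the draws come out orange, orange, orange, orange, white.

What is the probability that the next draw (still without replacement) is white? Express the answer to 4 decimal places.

The likelihood of the observed sequence under each hypothesis: P(data | bowl A) = (6/7)(5/6)(4/5)(3/4)(1/3) = 0.14286; P(data | bowl B) = (4/6)(3/5)(2/4)(1/3)(2/2) = 0.066667; P(data | bowl C) = (7/11)(6/10)(5/9)(4/8)(4/7) = 0.060606.
Multiplying each by its prior: 1/3 · 0.14286 = 0.047619, 1/3 · 0.066667 = 0.022222, 1/3 · 0.060606 = 0.020202; these sum to 0.090043.
The posterior is then P(bowl A | data) = 0.52885, P(bowl B | data) = 0.24679, P(bowl C | data) = 0.22436.
So P(white next | data) = Σ P(white next | H) P(H | data) = (0)(0.52885) + (1)(0.24679) + (1/2)(0.22436) = 0.35897.

0.3590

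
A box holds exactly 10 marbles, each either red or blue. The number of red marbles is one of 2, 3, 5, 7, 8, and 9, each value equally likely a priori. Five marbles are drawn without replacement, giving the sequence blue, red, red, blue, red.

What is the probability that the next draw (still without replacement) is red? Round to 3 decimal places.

0.638

Under each hypothesis, the probability of the observed sequence is: P(data | r = 2) = (8/10)(2/9)(1/8)(7/7)(0/6) = 0; P(data | r = 3) = (7/10)(3/9)(2/8)(6/7)(1/6) = 0.0083333; P(data | r = 5) = (5/10)(5/9)(4/8)(4/7)(3/6) = 0.039683; P(data | r = 7) = (3/10)(7/9)(6/8)(2/7)(5/6) = 0.041667; P(data | r = 8) = (2/10)(8/9)(7/8)(1/7)(6/6) = 0.022222; P(data | r = 9) = (1/10)(9/9)(8/8)(0/7) = 0.
Multiplying each by its prior: 1/6 · 0 = 0, 1/6 · 0.0083333 = 0.0013889, 1/6 · 0.039683 = 0.0066138, 1/6 · 0.041667 = 0.0069444, 1/6 · 0.022222 = 0.0037037, 1/6 · 0 = 0; with total 0.018651.
Dividing through by the total gives posterior P(r = 2 | data) = 0, P(r = 3 | data) = 0.074468, P(r = 5 | data) = 0.35461, P(r = 7 | data) = 0.37234, P(r = 8 | data) = 0.19858, P(r = 9 | data) = 0.
Averaging over the posterior, P(red next | data) = (0)(0.074468) + (2/5)(0.35461) + (4/5)(0.37234) + (1)(0.19858) = 0.6383.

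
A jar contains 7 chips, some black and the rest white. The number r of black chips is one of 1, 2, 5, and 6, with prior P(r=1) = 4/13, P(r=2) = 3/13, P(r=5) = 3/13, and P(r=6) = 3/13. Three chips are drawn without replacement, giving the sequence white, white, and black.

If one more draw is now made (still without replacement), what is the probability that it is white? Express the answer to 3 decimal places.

For each hypothesis, P(data | H) works out to: P(data | r = 1) = (6/7)(5/6)(1/5) = 1/7; P(data | r = 2) = (5/7)(4/6)(2/5) = 4/21; P(data | r = 5) = (2/7)(1/6)(5/5) = 1/21; P(data | r = 6) = (1/7)(0/6) = 0.
Multiplying each by its prior: 4/13 · 1/7 = 4/91, 3/13 · 4/21 = 4/91, 3/13 · 1/21 = 1/91, 3/13 · 0 = 0; with total 9/91.
Normalising, the posterior is P(r = 1 | data) = 4/9, P(r = 2 | data) = 4/9, P(r = 5 | data) = 1/9, P(r = 6 | data) = 0.
So P(white next | data) = Σ P(white next | H) P(H | data) = (1)(4/9) + (3/4)(4/9) + (0)(1/9) = 7/9.

0.778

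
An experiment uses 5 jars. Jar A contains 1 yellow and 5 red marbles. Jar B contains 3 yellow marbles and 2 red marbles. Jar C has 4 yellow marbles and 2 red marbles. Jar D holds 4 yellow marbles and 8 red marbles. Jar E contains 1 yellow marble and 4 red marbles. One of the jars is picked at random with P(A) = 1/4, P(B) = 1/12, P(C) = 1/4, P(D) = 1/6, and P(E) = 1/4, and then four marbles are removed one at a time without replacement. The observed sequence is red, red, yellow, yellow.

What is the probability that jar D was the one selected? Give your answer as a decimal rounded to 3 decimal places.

0.274

Compute the likelihood of the observed sequence for each case: P(data | jar A) = (5/6)(4/5)(1/4)(0/3) = 0; P(data | jar B) = (2/5)(1/4)(3/3)(2/2) = 0.1; P(data | jar C) = (2/6)(1/5)(4/4)(3/3) = 0.066667; P(data | jar D) = (8/12)(7/11)(4/10)(3/9) = 0.056566; P(data | jar E) = (4/5)(3/4)(1/3)(0/2) = 0.
Weighting by the prior gives 1/4 · 0 = 0, 1/12 · 0.1 = 0.0083333, 1/4 · 0.066667 = 0.016667, 1/6 · 0.056566 = 0.0094276, 1/4 · 0 = 0; summing to 0.034428.
So P(jar D | data) = (0.0094276) / (0.034428) = 0.27384.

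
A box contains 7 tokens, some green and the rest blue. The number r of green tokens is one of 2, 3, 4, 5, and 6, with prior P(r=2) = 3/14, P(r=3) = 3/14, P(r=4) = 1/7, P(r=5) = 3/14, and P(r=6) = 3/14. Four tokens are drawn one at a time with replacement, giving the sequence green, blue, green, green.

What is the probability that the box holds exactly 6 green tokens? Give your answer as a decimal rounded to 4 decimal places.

Under each hypothesis, the probability of the observed sequence is: P(data | r = 2) = (2/7)(5/7)(2/7)(2/7) = 0.01666; P(data | r = 3) = (3/7)(4/7)(3/7)(3/7) = 0.044981; P(data | r = 4) = (4/7)(3/7)(4/7)(4/7) = 0.079967; P(data | r = 5) = (5/7)(2/7)(5/7)(5/7) = 0.10412; P(data | r = 6) = (6/7)(1/7)(6/7)(6/7) = 0.089963.
Multiplying each by its prior: 3/14 · 0.01666 = 0.0035699, 3/14 · 0.044981 = 0.0096388, 1/7 · 0.079967 = 0.011424, 3/14 · 0.10412 = 0.022312, 3/14 · 0.089963 = 0.019278; with total 0.066222.
So P(r = 6 | data) = (0.019278) / (0.066222) = 0.29111.

0.2911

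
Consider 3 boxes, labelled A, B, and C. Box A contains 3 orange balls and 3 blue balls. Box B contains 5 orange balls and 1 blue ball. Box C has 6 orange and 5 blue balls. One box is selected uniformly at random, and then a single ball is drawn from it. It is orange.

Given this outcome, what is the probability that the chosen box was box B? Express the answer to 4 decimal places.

0.4435

Compute the likelihood of this draw for each case: P(data | box A) = (3/6) = 1/2; P(data | box B) = (5/6) = 5/6; P(data | box C) = (6/11) = 6/11.
The prior-weighted likelihoods are 1/3 · 1/2 = 1/6, 1/3 · 5/6 = 5/18, 1/3 · 6/11 = 2/11; these sum to 62/99.
So P(box B | data) = (5/18) / (62/99) = 55/124.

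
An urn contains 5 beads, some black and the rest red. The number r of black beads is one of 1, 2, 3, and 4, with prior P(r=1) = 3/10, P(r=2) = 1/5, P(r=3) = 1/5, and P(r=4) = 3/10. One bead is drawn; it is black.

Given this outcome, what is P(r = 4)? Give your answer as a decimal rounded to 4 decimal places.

Compute the likelihood of this draw for each case: P(data | r = 1) = (1/5) = 1/5; P(data | r = 2) = (2/5) = 2/5; P(data | r = 3) = (3/5) = 3/5; P(data | r = 4) = (4/5) = 4/5.
Weighting by the prior gives 3/10 · 1/5 = 3/50, 1/5 · 2/5 = 2/25, 1/5 · 3/5 = 3/25, 3/10 · 4/5 = 6/25; with total 1/2.
By Bayes' rule, P(r = 4 | data) = (6/25) / (1/2) = 12/25.

0.4800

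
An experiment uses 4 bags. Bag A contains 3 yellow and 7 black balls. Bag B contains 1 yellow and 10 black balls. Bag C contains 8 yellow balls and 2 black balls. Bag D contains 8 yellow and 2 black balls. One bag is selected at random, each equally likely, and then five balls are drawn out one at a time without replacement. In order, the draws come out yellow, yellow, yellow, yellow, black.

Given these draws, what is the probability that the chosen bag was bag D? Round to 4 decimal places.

0.5000

Compute the likelihood of the observed sequence for each case: P(data | bag A) = (3/10)(2/9)(1/8)(0/7) = 0; P(data | bag B) = (1/11)(0/10) = 0; P(data | bag C) = (8/10)(7/9)(6/8)(5/7)(2/6) = 1/9; P(data | bag D) = (8/10)(7/9)(6/8)(5/7)(2/6) = 1/9.
Multiplying each by its prior: 1/4 · 0 = 0, 1/4 · 0 = 0, 1/4 · 1/9 = 1/36, 1/4 · 1/9 = 1/36; with total 1/18.
So P(bag D | data) = (1/36) / (1/18) = 1/2.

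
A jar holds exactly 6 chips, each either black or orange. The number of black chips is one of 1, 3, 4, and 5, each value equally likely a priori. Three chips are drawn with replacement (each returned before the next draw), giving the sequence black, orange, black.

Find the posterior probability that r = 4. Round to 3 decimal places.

0.360

Under each hypothesis, the probability of the observed sequence is: P(data | r = 1) = (1/6)(5/6)(1/6) = 5/216; P(data | r = 3) = (3/6)(3/6)(3/6) = 1/8; P(data | r = 4) = (4/6)(2/6)(4/6) = 4/27; P(data | r = 5) = (5/6)(1/6)(5/6) = 25/216.
The prior-weighted likelihoods are 1/4 · 5/216 = 5/864, 1/4 · 1/8 = 1/32, 1/4 · 4/27 = 1/27, 1/4 · 25/216 = 25/864; summing to 89/864.
Hence P(r = 4 | data) = (1/27) / (89/864) = 32/89.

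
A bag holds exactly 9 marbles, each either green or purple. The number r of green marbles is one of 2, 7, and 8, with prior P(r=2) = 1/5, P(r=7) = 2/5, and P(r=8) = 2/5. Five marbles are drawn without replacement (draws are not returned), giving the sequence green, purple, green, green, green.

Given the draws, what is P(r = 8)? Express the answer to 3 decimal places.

0.500

Under each hypothesis, the probability of the observed sequence is: P(data | r = 2) = (2/9)(7/8)(1/7)(0/6) = 0; P(data | r = 7) = (7/9)(2/8)(6/7)(5/6)(4/5) = 1/9; P(data | r = 8) = (8/9)(1/8)(7/7)(6/6)(5/5) = 1/9.
The prior-weighted likelihoods are 1/5 · 0 = 0, 2/5 · 1/9 = 2/45, 2/5 · 1/9 = 2/45; these sum to 4/45.
So P(r = 8 | data) = (2/45) / (4/45) = 1/2.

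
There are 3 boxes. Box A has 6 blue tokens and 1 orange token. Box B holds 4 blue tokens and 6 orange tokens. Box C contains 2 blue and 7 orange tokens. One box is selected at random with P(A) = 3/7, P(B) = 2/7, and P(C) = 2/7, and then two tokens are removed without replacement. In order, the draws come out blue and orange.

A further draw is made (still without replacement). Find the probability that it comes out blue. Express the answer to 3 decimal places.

0.506

For each hypothesis, P(data | H) works out to: P(data | box A) = (6/7)(1/6) = 0.14286; P(data | box B) = (4/10)(6/9) = 0.26667; P(data | box C) = (2/9)(7/8) = 0.19444.
Multiplying each by its prior: 3/7 · 0.14286 = 0.061224, 2/7 · 0.26667 = 0.07619, 2/7 · 0.19444 = 0.055556; these sum to 0.19297.
Normalising, the posterior is P(box A | data) = 0.31727, P(box B | data) = 0.39483, P(box C | data) = 0.2879.
Averaging over the posterior, P(blue next | data) = (1)(0.31727) + (3/8)(0.39483) + (1/7)(0.2879) = 0.50646.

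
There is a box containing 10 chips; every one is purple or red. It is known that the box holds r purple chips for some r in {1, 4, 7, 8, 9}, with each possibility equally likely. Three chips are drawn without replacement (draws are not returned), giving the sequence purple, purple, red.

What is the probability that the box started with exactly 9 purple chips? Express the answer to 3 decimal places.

0.188

For each hypothesis, P(data | H) works out to: P(data | r = 1) = (1/10)(0/9) = 0; P(data | r = 4) = (4/10)(3/9)(6/8) = 0.1; P(data | r = 7) = (7/10)(6/9)(3/8) = 0.175; P(data | r = 8) = (8/10)(7/9)(2/8) = 0.15556; P(data | r = 9) = (9/10)(8/9)(1/8) = 0.1.
Multiplying each by its prior: 1/5 · 0 = 0, 1/5 · 0.1 = 0.02, 1/5 · 0.175 = 0.035, 1/5 · 0.15556 = 0.031111, 1/5 · 0.1 = 0.02; with total 0.10611.
By Bayes' rule, P(r = 9 | data) = (0.02) / (0.10611) = 0.18848.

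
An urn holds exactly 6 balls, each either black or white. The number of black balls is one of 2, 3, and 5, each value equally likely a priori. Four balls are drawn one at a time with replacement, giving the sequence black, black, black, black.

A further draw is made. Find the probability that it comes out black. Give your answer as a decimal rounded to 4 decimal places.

Under each hypothesis, the probability of the observed sequence is: P(data | r = 2) = (2/6)(2/6)(2/6)(2/6) = 0.012346; P(data | r = 3) = (3/6)(3/6)(3/6)(3/6) = 0.0625; P(data | r = 5) = (5/6)(5/6)(5/6)(5/6) = 0.48225.
Weighting by the prior gives 1/3 · 0.012346 = 0.0041152, 1/3 · 0.0625 = 0.020833, 1/3 · 0.48225 = 0.16075; with total 0.1857.
The posterior is then P(r = 2 | data) = 0.022161, P(r = 3 | data) = 0.11219, P(r = 5 | data) = 0.86565.
So P(black next | data) = Σ P(black next | H) P(H | data) = (1/3)(0.022161) + (1/2)(0.11219) + (5/6)(0.86565) = 0.78486.

0.7849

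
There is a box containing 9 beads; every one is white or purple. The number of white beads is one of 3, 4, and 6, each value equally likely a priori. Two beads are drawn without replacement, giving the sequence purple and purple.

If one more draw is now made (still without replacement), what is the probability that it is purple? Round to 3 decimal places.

0.474

The likelihood of the observed sequence under each hypothesis: P(data | r = 3) = (6/9)(5/8) = 5/12; P(data | r = 4) = (5/9)(4/8) = 5/18; P(data | r = 6) = (3/9)(2/8) = 1/12.
Multiplying each by its prior: 1/3 · 5/12 = 5/36, 1/3 · 5/18 = 5/54, 1/3 · 1/12 = 1/36; these sum to 7/27.
Normalising, the posterior is P(r = 3 | data) = 15/28, P(r = 4 | data) = 5/14, P(r = 6 | data) = 3/28.
So P(purple next | data) = Σ P(purple next | H) P(H | data) = (4/7)(15/28) + (3/7)(5/14) + (1/7)(3/28) = 93/196.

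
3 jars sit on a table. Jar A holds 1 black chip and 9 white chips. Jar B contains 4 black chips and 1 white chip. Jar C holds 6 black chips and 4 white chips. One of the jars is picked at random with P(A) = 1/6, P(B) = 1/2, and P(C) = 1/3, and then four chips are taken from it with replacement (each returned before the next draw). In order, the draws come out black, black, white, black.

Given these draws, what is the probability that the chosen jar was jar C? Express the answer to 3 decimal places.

The likelihood of the observed sequence under each hypothesis: P(data | jar A) = (1/10)(1/10)(9/10)(1/10) = 0.0009; P(data | jar B) = (4/5)(4/5)(1/5)(4/5) = 0.1024; P(data | jar C) = (6/10)(6/10)(4/10)(6/10) = 0.0864.
Weighting by the prior gives 1/6 · 0.0009 = 0.00015, 1/2 · 0.1024 = 0.0512, 1/3 · 0.0864 = 0.0288; summing to 0.08015.
Therefore the posterior P(jar C | data) = (0.0288) / (0.08015) = 0.35933.

0.359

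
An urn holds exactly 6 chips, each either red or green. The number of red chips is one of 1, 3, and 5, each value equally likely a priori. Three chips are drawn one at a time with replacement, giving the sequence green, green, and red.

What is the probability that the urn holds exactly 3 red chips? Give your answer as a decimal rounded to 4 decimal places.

0.4737

Compute the likelihood of the observed sequence for each case: P(data | r = 1) = (5/6)(5/6)(1/6) = 25/216; P(data | r = 3) = (3/6)(3/6)(3/6) = 1/8; P(data | r = 5) = (1/6)(1/6)(5/6) = 5/216.
The prior-weighted likelihoods are 1/3 · 25/216 = 25/648, 1/3 · 1/8 = 1/24, 1/3 · 5/216 = 5/648; these sum to 19/216.
Hence P(r = 3 | data) = (1/24) / (19/216) = 9/19.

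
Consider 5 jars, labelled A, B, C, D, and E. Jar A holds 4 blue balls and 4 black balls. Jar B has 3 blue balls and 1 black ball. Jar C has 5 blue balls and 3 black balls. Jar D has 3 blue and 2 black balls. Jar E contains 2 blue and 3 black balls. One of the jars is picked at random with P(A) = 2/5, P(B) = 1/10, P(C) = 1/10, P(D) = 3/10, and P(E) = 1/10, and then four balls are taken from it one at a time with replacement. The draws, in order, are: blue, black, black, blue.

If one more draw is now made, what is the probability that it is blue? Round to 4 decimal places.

For each hypothesis, P(data | H) works out to: P(data | jar A) = (4/8)(4/8)(4/8)(4/8) = 0.0625; P(data | jar B) = (3/4)(1/4)(1/4)(3/4) = 0.035156; P(data | jar C) = (5/8)(3/8)(3/8)(5/8) = 0.054932; P(data | jar D) = (3/5)(2/5)(2/5)(3/5) = 0.0576; P(data | jar E) = (2/5)(3/5)(3/5)(2/5) = 0.0576.
Multiplying each by its prior: 2/5 · 0.0625 = 0.025, 1/10 · 0.035156 = 0.0035156, 1/10 · 0.054932 = 0.0054932, 3/10 · 0.0576 = 0.01728, 1/10 · 0.0576 = 0.00576; with total 0.057049.
Normalising, the posterior is P(jar A | data) = 0.43822, P(jar B | data) = 0.061625, P(jar C | data) = 0.096289, P(jar D | data) = 0.3029, P(jar E | data) = 0.10097.
So P(blue next | data) = Σ P(blue next | H) P(H | data) = (1/2)(0.43822) + (3/4)(0.061625) + (5/8)(0.096289) + (3/5)(0.3029) + (2/5)(0.10097) = 0.54764.

0.5476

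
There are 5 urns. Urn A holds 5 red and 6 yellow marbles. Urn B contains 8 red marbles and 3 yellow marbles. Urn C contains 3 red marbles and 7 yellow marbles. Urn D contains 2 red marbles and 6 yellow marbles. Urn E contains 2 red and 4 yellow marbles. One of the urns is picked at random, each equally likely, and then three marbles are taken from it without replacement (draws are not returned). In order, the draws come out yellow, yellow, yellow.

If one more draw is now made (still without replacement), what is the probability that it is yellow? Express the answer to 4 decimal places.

Under each hypothesis, the probability of the observed sequence is: P(data | urn A) = (6/11)(5/10)(4/9) = 0.12121; P(data | urn B) = (3/11)(2/10)(1/9) = 0.0060606; P(data | urn C) = (7/10)(6/9)(5/8) = 0.29167; P(data | urn D) = (6/8)(5/7)(4/6) = 0.35714; P(data | urn E) = (4/6)(3/5)(2/4) = 0.2.
The prior-weighted likelihoods are 1/5 · 0.12121 = 0.024242, 1/5 · 0.0060606 = 0.0012121, 1/5 · 0.29167 = 0.058333, 1/5 · 0.35714 = 0.071429, 1/5 · 0.2 = 0.04; these sum to 0.19522.
Dividing through by the total gives posterior P(urn A | data) = 0.12418, P(urn B | data) = 0.0062091, P(urn C | data) = 0.29881, P(urn D | data) = 0.36589, P(urn E | data) = 0.2049.
The predictive probability is P(yellow next | data) = (3/8)(0.12418) + (0)(0.0062091) + (4/7)(0.29881) + (3/5)(0.36589) + (1/3)(0.2049) = 0.50516.

0.5052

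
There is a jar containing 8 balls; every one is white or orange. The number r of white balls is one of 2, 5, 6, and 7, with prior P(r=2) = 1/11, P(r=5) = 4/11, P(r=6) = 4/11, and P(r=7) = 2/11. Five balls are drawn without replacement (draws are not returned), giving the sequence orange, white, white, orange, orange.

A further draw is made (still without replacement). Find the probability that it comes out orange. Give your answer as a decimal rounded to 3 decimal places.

Compute the likelihood of the observed sequence for each case: P(data | r = 2) = (6/8)(2/7)(1/6)(5/5)(4/4) = 1/28; P(data | r = 5) = (3/8)(5/7)(4/6)(2/5)(1/4) = 1/56; P(data | r = 6) = (2/8)(6/7)(5/6)(1/5)(0/4) = 0; P(data | r = 7) = (1/8)(7/7)(6/6)(0/5) = 0.
The prior-weighted likelihoods are 1/11 · 1/28 = 1/308, 4/11 · 1/56 = 1/154, 4/11 · 0 = 0, 2/11 · 0 = 0; with total 3/308.
The posterior is then P(r = 2 | data) = 1/3, P(r = 5 | data) = 2/3, P(r = 6 | data) = 0, P(r = 7 | data) = 0.
Averaging over the posterior, P(orange next | data) = (1)(1/3) + (0)(2/3) = 1/3.

0.333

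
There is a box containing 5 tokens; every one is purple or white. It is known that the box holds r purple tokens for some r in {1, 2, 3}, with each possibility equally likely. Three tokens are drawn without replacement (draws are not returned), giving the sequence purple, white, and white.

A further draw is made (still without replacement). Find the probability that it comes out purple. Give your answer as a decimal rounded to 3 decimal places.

Compute the likelihood of the observed sequence for each case: P(data | r = 1) = (1/5)(4/4)(3/3) = 1/5; P(data | r = 2) = (2/5)(3/4)(2/3) = 1/5; P(data | r = 3) = (3/5)(2/4)(1/3) = 1/10.
Multiplying each by its prior: 1/3 · 1/5 = 1/15, 1/3 · 1/5 = 1/15, 1/3 · 1/10 = 1/30; these sum to 1/6.
Normalising, the posterior is P(r = 1 | data) = 2/5, P(r = 2 | data) = 2/5, P(r = 3 | data) = 1/5.
The predictive probability is P(purple next | data) = (0)(2/5) + (1/2)(2/5) + (1)(1/5) = 2/5.

0.400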